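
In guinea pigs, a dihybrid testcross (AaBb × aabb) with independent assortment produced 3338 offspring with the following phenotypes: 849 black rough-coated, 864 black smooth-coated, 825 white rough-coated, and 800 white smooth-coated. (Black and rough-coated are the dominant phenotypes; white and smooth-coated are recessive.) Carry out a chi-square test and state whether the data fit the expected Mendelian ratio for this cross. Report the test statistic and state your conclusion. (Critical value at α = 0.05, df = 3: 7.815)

A dihybrid testcross with independent assortment gives a 1:1:1:1 ratio.
Under the 1:1:1:1 hypothesis (Σ ratio = 4, N = 3338):
  black rough-coated: 3338 × 1/4 = 834.5
  black smooth-coated: 3338 × 1/4 = 834.5
  white rough-coated: 3338 × 1/4 = 834.5
  white smooth-coated: 3338 × 1/4 = 834.5
χ² = Σ (O − E)² / E
  black rough-coated: (849 − 834.5)² / 834.5 = 0.2519
  black smooth-coated: (864 − 834.5)² / 834.5 = 1.0428
  white rough-coated: (825 − 834.5)² / 834.5 = 0.1081
  white smooth-coated: (800 − 834.5)² / 834.5 = 1.4263
χ² = 0.2519 + 1.0428 + 0.1081 + 1.4263 = 2.8291 ≈ 2.829
Degrees of freedom = 4 − 1 = 3; critical value at α = 0.05 is 7.815.
Since 2.829 < 7.815, we fail to reject the null hypothesis — the data are consistent with the 1:1:1:1 ratio.

2.829; consistent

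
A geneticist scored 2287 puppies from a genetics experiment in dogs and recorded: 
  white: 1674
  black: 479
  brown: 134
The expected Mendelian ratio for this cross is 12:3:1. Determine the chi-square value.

7.425

Expected counts for N = 2287 under a 12:3:1 ratio (total parts = 16):
  white: 2287 × 12/16 = 1715.25
  black: 2287 × 3/16 = 428.8125
  brown: 2287 × 1/16 = 142.9375
χ² = Σ (O − E)² / E
  white: (1674 − 1715.25)² / 1715.25 = 0.9920
  black: (479 − 428.8125)² / 428.8125 = 5.8739
  brown: (134 − 142.9375)² / 142.9375 = 0.5588
χ² = 0.9920 + 5.8739 + 0.5588 = 7.4247 ≈ 7.425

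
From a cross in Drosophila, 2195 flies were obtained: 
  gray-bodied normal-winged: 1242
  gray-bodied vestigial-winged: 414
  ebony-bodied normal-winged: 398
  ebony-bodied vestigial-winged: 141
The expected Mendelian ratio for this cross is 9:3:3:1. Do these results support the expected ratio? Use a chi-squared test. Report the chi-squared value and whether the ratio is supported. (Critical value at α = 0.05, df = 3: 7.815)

Total ratio parts = 16. Expected numbers out of 2195:
  gray-bodied normal-winged: 2195 × 9/16 = 1234.6875
  gray-bodied vestigial-winged: 2195 × 3/16 = 411.5625
  ebony-bodied normal-winged: 2195 × 3/16 = 411.5625
  ebony-bodied vestigial-winged: 2195 × 1/16 = 137.1875
χ² = Σ (O − E)² / E
  gray-bodied normal-winged: (1242 − 1234.6875)² / 1234.6875 = 0.0433
  gray-bodied vestigial-winged: (414 − 411.5625)² / 411.5625 = 0.0144
  ebony-bodied normal-winged: (398 − 411.5625)² / 411.5625 = 0.4469
  ebony-bodied vestigial-winged: (141 − 137.1875)² / 137.1875 = 0.1060
χ² = 0.0433 + 0.0144 + 0.4469 + 0.1060 = 0.6106 ≈ 0.611
Degrees of freedom = 4 − 1 = 3; critical value at α = 0.05 is 7.815.
Since 0.611 < 7.815, we fail to reject the null hypothesis — the data are consistent with the 9:3:3:1 ratio.

0.611; consistent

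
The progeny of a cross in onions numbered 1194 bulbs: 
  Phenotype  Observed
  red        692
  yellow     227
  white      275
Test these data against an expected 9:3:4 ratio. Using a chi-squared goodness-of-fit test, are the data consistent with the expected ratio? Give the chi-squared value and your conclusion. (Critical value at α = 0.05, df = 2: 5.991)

2.512; consistent

Under the 9:3:4 hypothesis (Σ ratio = 16, N = 1194):
  red: 1194 × 9/16 = 671.625
  yellow: 1194 × 3/16 = 223.875
  white: 1194 × 4/16 = 298.5
χ² = Σ (O − E)² / E
  red: (692 − 671.625)² / 671.625 = 0.6181
  yellow: (227 − 223.875)² / 223.875 = 0.0436
  white: (275 − 298.5)² / 298.5 = 1.8501
χ² = 0.6181 + 0.0436 + 1.8501 = 2.5118 ≈ 2.512
Degrees of freedom = 3 − 1 = 2; critical value at α = 0.05 is 5.991.
Since 2.512 < 5.991, we fail to reject the null hypothesis — the data are consistent with the 9:3:4 ratio.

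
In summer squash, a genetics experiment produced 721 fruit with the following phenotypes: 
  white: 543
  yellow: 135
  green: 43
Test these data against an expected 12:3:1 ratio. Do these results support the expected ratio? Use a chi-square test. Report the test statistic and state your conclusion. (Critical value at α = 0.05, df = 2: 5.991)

0.104; consistent

The 12:3:1 ratio has 16 parts, so with N = 721 the expected counts are:
  white: 721 × 12/16 = 540.75
  yellow: 721 × 3/16 = 135.1875
  green: 721 × 1/16 = 45.0625
χ² = Σ (O − E)² / E
  white: (543 − 540.75)² / 540.75 = 0.0094
  yellow: (135 − 135.1875)² / 135.1875 = 0.0003
  green: (43 − 45.0625)² / 45.0625 = 0.0944
χ² = 0.0094 + 0.0003 + 0.0944 = 0.1041 ≈ 0.104
Degrees of freedom = 3 − 1 = 2; critical value at α = 0.05 is 5.991.
Since 0.104 < 5.991, we fail to reject the null hypothesis — the data are consistent with the 12:3:1 ratio.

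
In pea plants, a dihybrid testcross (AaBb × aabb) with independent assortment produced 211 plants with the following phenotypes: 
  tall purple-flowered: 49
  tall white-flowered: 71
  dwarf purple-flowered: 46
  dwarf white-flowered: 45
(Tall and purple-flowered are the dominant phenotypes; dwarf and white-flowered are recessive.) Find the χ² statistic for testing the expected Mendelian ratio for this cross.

A dihybrid testcross with independent assortment gives a 1:1:1:1 ratio.
Expected counts for N = 211 under a 1:1:1:1 ratio (total parts = 4):
  tall purple-flowered: 211 × 1/4 = 52.75
  tall white-flowered: 211 × 1/4 = 52.75
  dwarf purple-flowered: 211 × 1/4 = 52.75
  dwarf white-flowered: 211 × 1/4 = 52.75
χ² = Σ (O − E)² / E
  tall purple-flowered: (49 − 52.75)² / 52.75 = 0.2666
  tall white-flowered: (71 − 52.75)² / 52.75 = 6.3140
  dwarf purple-flowered: (46 − 52.75)² / 52.75 = 0.8637
  dwarf white-flowered: (45 − 52.75)² / 52.75 = 1.1386
χ² = 0.2666 + 6.3140 + 0.8637 + 1.1386 = 8.5829 ≈ 8.583

8.583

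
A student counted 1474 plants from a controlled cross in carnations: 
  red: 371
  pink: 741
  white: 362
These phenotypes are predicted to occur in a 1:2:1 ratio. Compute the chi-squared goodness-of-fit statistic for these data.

0.153

Total ratio parts = 4. Expected numbers out of 1474:
  red: 1474 × 1/4 = 368.5
  pink: 1474 × 2/4 = 737
  white: 1474 × 1/4 = 368.5
χ² = Σ (O − E)² / E
  red: (371 − 368.5)² / 368.5 = 0.0170
  pink: (741 − 737)² / 737 = 0.0217
  white: (362 − 368.5)² / 368.5 = 0.1147
χ² = 0.0170 + 0.0217 + 0.1147 = 0.1534 ≈ 0.153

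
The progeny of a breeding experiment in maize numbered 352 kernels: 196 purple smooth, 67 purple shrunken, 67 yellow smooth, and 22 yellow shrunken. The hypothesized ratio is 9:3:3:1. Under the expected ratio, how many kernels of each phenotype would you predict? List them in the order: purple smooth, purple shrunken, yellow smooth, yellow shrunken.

198, 66, 66, 22

Expected counts for N = 352 under a 9:3:3:1 ratio (total parts = 16):
  purple smooth: 352 × 9/16 = 198
  purple shrunken: 352 × 3/16 = 66
  yellow smooth: 352 × 3/16 = 66
  yellow shrunken: 352 × 1/16 = 22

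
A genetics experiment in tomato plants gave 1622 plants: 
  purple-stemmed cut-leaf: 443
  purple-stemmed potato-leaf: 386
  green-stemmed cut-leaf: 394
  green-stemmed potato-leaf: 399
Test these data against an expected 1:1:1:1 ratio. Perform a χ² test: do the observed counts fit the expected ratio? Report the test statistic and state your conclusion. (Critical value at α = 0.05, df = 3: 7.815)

4.836; consistent

Total ratio parts = 4. Expected numbers out of 1622:
  purple-stemmed cut-leaf: 1622 × 1/4 = 405.5
  purple-stemmed potato-leaf: 1622 × 1/4 = 405.5
  green-stemmed cut-leaf: 1622 × 1/4 = 405.5
  green-stemmed potato-leaf: 1622 × 1/4 = 405.5
χ² = Σ (O − E)² / E
  purple-stemmed cut-leaf: (443 − 405.5)² / 405.5 = 3.4679
  purple-stemmed potato-leaf: (386 − 405.5)² / 405.5 = 0.9377
  green-stemmed cut-leaf: (394 − 405.5)² / 405.5 = 0.3261
  green-stemmed potato-leaf: (399 − 405.5)² / 405.5 = 0.1042
χ² = 3.4679 + 0.9377 + 0.3261 + 0.1042 = 4.8359 ≈ 4.836
Degrees of freedom = 4 − 1 = 3; critical value at α = 0.05 is 7.815.
Since 4.836 < 7.815, we fail to reject the null hypothesis — the data are consistent with the 1:1:1:1 ratio.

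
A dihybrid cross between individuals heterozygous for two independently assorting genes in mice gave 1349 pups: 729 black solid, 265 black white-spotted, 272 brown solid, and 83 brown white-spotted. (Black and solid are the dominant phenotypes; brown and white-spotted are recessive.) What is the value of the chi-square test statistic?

A dihybrid F₂ with independent assortment and complete dominance at both loci gives a 9:3:3:1 phenotypic ratio.
The 9:3:3:1 ratio has 16 parts, so with N = 1349 the expected counts are:
  black solid: 1349 × 9/16 = 758.8125
  black white-spotted: 1349 × 3/16 = 252.9375
  brown solid: 1349 × 3/16 = 252.9375
  brown white-spotted: 1349 × 1/16 = 84.3125
χ² = Σ (O − E)² / E
  black solid: (729 − 758.8125)² / 758.8125 = 1.1713
  black white-spotted: (265 − 252.9375)² / 252.9375 = 0.5753
  brown solid: (272 − 252.9375)² / 252.9375 = 1.4366
  brown white-spotted: (83 − 84.3125)² / 84.3125 = 0.0204
χ² = 1.1713 + 0.5753 + 1.4366 + 0.0204 = 3.2036 ≈ 3.204

3.204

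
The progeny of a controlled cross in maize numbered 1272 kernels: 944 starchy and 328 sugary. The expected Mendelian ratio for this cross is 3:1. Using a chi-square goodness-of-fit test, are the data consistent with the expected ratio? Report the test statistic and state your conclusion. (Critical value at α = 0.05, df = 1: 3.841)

0.419; consistent

The 3:1 ratio has 4 parts, so with N = 1272 the expected counts are:
  starchy: 1272 × 3/4 = 954
  sugary: 1272 × 1/4 = 318
χ² = Σ (O − E)² / E
  starchy: (944 − 954)² / 954 = 0.1048
  sugary: (328 − 318)² / 318 = 0.3145
χ² = 0.1048 + 0.3145 = 0.4193 ≈ 0.419
Degrees of freedom = 2 − 1 = 1; critical value at α = 0.05 is 3.841.
Since 0.419 < 3.841, we fail to reject the null hypothesis — the data are consistent with the 3:1 ratio.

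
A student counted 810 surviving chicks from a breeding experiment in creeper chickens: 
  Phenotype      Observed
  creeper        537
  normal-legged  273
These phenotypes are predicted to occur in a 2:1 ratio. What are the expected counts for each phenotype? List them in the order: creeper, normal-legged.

540, 270

The 2:1 ratio has 3 parts, so with N = 810 the expected counts are:
  creeper: 810 × 2/3 = 540
  normal-legged: 810 × 1/3 = 270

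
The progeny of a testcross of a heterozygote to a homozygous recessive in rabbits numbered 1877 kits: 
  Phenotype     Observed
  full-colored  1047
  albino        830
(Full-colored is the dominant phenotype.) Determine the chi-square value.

A testcross of a heterozygote (Aa × aa) gives a 1:1 phenotypic ratio.
The 1:1 ratio has 2 parts, so with N = 1877 the expected counts are:
  full-colored: 1877 × 1/2 = 938.5
  albino: 1877 × 1/2 = 938.5
χ² = Σ (O − E)² / E
  full-colored: (1047 − 938.5)² / 938.5 = 12.5437
  albino: (830 − 938.5)² / 938.5 = 12.5437
χ² = 12.5437 + 12.5437 = 25.0874 ≈ 25.087

25.087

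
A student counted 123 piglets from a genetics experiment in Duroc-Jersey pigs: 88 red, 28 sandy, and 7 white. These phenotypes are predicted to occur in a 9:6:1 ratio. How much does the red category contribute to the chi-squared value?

5.115

Under the 9:6:1 hypothesis (Σ ratio = 16, N = 123):
  red: 123 × 9/16 = 69.1875
  sandy: 123 × 6/16 = 46.125
  white: 123 × 1/16 = 7.6875
Contribution of red: (88 − 69.1875)² / 69.1875 = 5.1152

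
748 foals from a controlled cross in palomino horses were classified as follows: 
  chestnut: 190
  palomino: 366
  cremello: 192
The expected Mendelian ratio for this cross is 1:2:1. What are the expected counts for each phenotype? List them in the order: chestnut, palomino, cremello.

Under the 1:2:1 hypothesis (Σ ratio = 4, N = 748):
  chestnut: 748 × 1/4 = 187
  palomino: 748 × 2/4 = 374
  cremello: 748 × 1/4 = 187

187, 374, 187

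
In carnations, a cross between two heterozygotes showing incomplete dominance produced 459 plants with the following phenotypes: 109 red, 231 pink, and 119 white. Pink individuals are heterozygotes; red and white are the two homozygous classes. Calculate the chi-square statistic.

0.455

With incomplete dominance, a heterozygote × heterozygote cross gives a 1:2:1 phenotypic ratio.
Expected counts for N = 459 under a 1:2:1 ratio (total parts = 4):
  red: 459 × 1/4 = 114.75
  pink: 459 × 2/4 = 229.5
  white: 459 × 1/4 = 114.75
χ² = Σ (O − E)² / E
  red: (109 − 114.75)² / 114.75 = 0.2881
  pink: (231 − 229.5)² / 229.5 = 0.0098
  white: (119 − 114.75)² / 114.75 = 0.1574
χ² = 0.2881 + 0.0098 + 0.1574 = 0.4553 ≈ 0.455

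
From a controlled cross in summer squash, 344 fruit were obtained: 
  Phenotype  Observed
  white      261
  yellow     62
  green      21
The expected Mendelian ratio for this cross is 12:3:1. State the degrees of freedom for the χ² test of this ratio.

A goodness-of-fit test with 3 phenotype classes has df = 3 − 1 = 2.

2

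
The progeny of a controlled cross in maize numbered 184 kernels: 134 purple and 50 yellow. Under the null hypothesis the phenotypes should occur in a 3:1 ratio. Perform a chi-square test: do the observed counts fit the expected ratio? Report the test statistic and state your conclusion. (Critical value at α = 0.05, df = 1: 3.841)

Total ratio parts = 4. Expected numbers out of 184:
  purple: 184 × 3/4 = 138
  yellow: 184 × 1/4 = 46
χ² = Σ (O − E)² / E
  purple: (134 − 138)² / 138 = 0.1159
  yellow: (50 − 46)² / 46 = 0.3478
χ² = 0.1159 + 0.3478 = 0.4637 ≈ 0.464
Degrees of freedom = 2 − 1 = 1; critical value at α = 0.05 is 3.841.
Since 0.464 < 3.841, we fail to reject the null hypothesis — the data are consistent with the 3:1 ratio.

0.464; consistent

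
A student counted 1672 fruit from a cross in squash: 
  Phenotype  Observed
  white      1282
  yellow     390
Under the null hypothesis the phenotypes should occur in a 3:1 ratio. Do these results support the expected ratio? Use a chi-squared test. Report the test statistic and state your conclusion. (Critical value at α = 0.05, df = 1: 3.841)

2.501; consistent

Under the 3:1 hypothesis (Σ ratio = 4, N = 1672):
  white: 1672 × 3/4 = 1254
  yellow: 1672 × 1/4 = 418
χ² = Σ (O − E)² / E
  white: (1282 − 1254)² / 1254 = 0.6252
  yellow: (390 − 418)² / 418 = 1.8756
χ² = 0.6252 + 1.8756 = 2.5008 ≈ 2.501
Degrees of freedom = 2 − 1 = 1; critical value at α = 0.05 is 3.841.
Since 2.501 < 3.841, we fail to reject the null hypothesis — the data are consistent with the 3:1 ratio.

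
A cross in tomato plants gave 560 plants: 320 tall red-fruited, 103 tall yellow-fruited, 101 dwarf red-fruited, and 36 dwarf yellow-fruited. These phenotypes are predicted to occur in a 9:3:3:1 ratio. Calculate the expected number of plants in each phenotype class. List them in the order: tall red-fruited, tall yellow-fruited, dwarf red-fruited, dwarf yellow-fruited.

Total ratio parts = 16. Expected numbers out of 560:
  tall red-fruited: 560 × 9/16 = 315
  tall yellow-fruited: 560 × 3/16 = 105
  dwarf red-fruited: 560 × 3/16 = 105
  dwarf yellow-fruited: 560 × 1/16 = 35

315, 105, 105, 35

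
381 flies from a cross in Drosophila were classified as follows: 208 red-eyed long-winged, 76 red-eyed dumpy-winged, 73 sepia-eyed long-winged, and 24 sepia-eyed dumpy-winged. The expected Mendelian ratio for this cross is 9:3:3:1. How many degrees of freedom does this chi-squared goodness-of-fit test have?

A goodness-of-fit test with 4 phenotype classes has df = 4 − 1 = 3.

3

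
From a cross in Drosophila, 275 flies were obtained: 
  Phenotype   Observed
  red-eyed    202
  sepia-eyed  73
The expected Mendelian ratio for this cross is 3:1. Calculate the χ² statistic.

Under the 3:1 hypothesis (Σ ratio = 4, N = 275):
  red-eyed: 275 × 3/4 = 206.25
  sepia-eyed: 275 × 1/4 = 68.75
χ² = Σ (O − E)² / E
  red-eyed: (202 − 206.25)² / 206.25 = 0.0876
  sepia-eyed: (73 − 68.75)² / 68.75 = 0.2627
χ² = 0.0876 + 0.2627 = 0.3503 ≈ 0.350

0.350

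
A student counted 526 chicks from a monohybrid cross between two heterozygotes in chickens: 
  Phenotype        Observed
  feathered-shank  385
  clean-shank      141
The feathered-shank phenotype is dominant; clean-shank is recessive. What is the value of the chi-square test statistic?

For a monohybrid cross between heterozygotes with complete dominance, the expected phenotypic ratio is 3:1.
Total ratio parts = 4. Expected numbers out of 526:
  feathered-shank: 526 × 3/4 = 394.5
  clean-shank: 526 × 1/4 = 131.5
χ² = Σ (O − E)² / E
  feathered-shank: (385 − 394.5)² / 394.5 = 0.2288
  clean-shank: (141 − 131.5)² / 131.5 = 0.6863
χ² = 0.2288 + 0.6863 = 0.9151 ≈ 0.915

0.915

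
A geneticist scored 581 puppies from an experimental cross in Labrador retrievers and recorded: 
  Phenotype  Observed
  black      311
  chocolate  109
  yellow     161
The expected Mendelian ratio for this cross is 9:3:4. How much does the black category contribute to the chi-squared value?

0.765

Total ratio parts = 16. Expected numbers out of 581:
  black: 581 × 9/16 = 326.8125
  chocolate: 581 × 3/16 = 108.9375
  yellow: 581 × 4/16 = 145.25
Contribution of black: (311 − 326.8125)² / 326.8125 = 0.7651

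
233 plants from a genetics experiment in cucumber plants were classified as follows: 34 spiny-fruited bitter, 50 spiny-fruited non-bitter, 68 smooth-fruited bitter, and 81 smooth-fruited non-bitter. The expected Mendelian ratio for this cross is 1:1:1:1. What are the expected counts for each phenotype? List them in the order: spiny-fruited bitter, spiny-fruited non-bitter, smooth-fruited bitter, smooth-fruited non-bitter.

The 1:1:1:1 ratio has 4 parts, so with N = 233 the expected counts are:
  spiny-fruited bitter: 233 × 1/4 = 58.25
  spiny-fruited non-bitter: 233 × 1/4 = 58.25
  smooth-fruited bitter: 233 × 1/4 = 58.25
  smooth-fruited non-bitter: 233 × 1/4 = 58.25

58.25, 58.25, 58.25, 58.25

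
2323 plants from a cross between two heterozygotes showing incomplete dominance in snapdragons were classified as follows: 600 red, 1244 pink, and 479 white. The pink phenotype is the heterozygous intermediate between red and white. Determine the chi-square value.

With incomplete dominance, a heterozygote × heterozygote cross gives a 1:2:1 phenotypic ratio.
The 1:2:1 ratio has 4 parts, so with N = 2323 the expected counts are:
  red: 2323 × 1/4 = 580.75
  pink: 2323 × 2/4 = 1161.5
  white: 2323 × 1/4 = 580.75
χ² = Σ (O − E)² / E
  red: (600 − 580.75)² / 580.75 = 0.6381
  pink: (1244 − 1161.5)² / 1161.5 = 5.8599
  white: (479 − 580.75)² / 580.75 = 17.8271
χ² = 0.6381 + 5.8599 + 17.8271 = 24.3251 ≈ 24.325

24.325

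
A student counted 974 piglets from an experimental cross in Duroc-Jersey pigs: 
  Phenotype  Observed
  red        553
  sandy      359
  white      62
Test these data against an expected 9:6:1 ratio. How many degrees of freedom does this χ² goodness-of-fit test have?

2

A goodness-of-fit test with 3 phenotype classes has df = 3 − 1 = 2.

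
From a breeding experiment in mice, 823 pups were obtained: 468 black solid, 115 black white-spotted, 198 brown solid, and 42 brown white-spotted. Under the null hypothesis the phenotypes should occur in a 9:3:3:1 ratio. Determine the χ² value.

Total ratio parts = 16. Expected numbers out of 823:
  black solid: 823 × 9/16 = 462.9375
  black white-spotted: 823 × 3/16 = 154.3125
  brown solid: 823 × 3/16 = 154.3125
  brown white-spotted: 823 × 1/16 = 51.4375
χ² = Σ (O − E)² / E
  black solid: (468 − 462.9375)² / 462.9375 = 0.0554
  black white-spotted: (115 − 154.3125)² / 154.3125 = 10.0152
  brown solid: (198 − 154.3125)² / 154.3125 = 12.3684
  brown white-spotted: (42 − 51.4375)² / 51.4375 = 1.7315
χ² = 0.0554 + 10.0152 + 12.3684 + 1.7315 = 24.1705 ≈ 24.171

24.171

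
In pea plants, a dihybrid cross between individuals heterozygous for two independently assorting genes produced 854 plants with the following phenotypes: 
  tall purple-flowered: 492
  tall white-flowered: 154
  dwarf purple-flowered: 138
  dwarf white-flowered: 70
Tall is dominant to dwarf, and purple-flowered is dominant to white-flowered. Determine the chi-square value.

8.751

A dihybrid F₂ with independent assortment and complete dominance at both loci gives a 9:3:3:1 phenotypic ratio.
Total ratio parts = 16. Expected numbers out of 854:
  tall purple-flowered: 854 × 9/16 = 480.375
  tall white-flowered: 854 × 3/16 = 160.125
  dwarf purple-flowered: 854 × 3/16 = 160.125
  dwarf white-flowered: 854 × 1/16 = 53.375
χ² = Σ (O − E)² / E
  tall purple-flowered: (492 − 480.375)² / 480.375 = 0.2813
  tall white-flowered: (154 − 160.125)² / 160.125 = 0.2343
  dwarf purple-flowered: (138 − 160.125)² / 160.125 = 3.0571
  dwarf white-flowered: (70 − 53.375)² / 53.375 = 5.1783
χ² = 0.2813 + 0.2343 + 3.0571 + 5.1783 = 8.751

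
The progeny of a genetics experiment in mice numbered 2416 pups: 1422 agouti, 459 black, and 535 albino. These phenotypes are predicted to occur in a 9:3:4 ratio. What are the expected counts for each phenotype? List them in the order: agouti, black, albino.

1359, 453, 604

Under the 9:3:4 hypothesis (Σ ratio = 16, N = 2416):
  agouti: 2416 × 9/16 = 1359
  black: 2416 × 3/16 = 453
  albino: 2416 × 4/16 = 604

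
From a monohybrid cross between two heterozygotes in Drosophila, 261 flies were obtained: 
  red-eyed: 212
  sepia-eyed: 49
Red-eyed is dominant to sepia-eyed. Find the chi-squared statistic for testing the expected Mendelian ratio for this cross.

For a monohybrid cross between heterozygotes with complete dominance, the expected phenotypic ratio is 3:1.
Expected counts for N = 261 under a 3:1 ratio (total parts = 4):
  red-eyed: 261 × 3/4 = 195.75
  sepia-eyed: 261 × 1/4 = 65.25
χ² = Σ (O − E)² / E
  red-eyed: (212 − 195.75)² / 195.75 = 1.3490
  sepia-eyed: (49 − 65.25)² / 65.25 = 4.0469
χ² = 1.3490 + 4.0469 = 5.3959 ≈ 5.396

5.396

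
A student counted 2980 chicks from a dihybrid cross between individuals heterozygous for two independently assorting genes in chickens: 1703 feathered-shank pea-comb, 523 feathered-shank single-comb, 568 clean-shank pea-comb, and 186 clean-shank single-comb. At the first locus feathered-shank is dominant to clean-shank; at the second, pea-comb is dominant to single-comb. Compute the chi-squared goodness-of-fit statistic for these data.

2.868

A dihybrid F₂ with independent assortment and complete dominance at both loci gives a 9:3:3:1 phenotypic ratio.
The 9:3:3:1 ratio has 16 parts, so with N = 2980 the expected counts are:
  feathered-shank pea-comb: 2980 × 9/16 = 1676.25
  feathered-shank single-comb: 2980 × 3/16 = 558.75
  clean-shank pea-comb: 2980 × 3/16 = 558.75
  clean-shank single-comb: 2980 × 1/16 = 186.25
χ² = Σ (O − E)² / E
  feathered-shank pea-comb: (1703 − 1676.25)² / 1676.25 = 0.4269
  feathered-shank single-comb: (523 − 558.75)² / 558.75 = 2.2874
  clean-shank pea-comb: (568 − 558.75)² / 558.75 = 0.1531
  clean-shank single-comb: (186 − 186.25)² / 186.25 = 0.0003
χ² = 0.4269 + 2.2874 + 0.1531 + 0.0003 = 2.8677 ≈ 2.868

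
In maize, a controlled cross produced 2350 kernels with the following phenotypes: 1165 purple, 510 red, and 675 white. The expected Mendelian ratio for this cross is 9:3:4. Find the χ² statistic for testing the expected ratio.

42.572

Expected counts for N = 2350 under a 9:3:4 ratio (total parts = 16):
  purple: 2350 × 9/16 = 1321.875
  red: 2350 × 3/16 = 440.625
  white: 2350 × 4/16 = 587.5
χ² = Σ (O − E)² / E
  purple: (1165 − 1321.875)² / 1321.875 = 18.6173
  red: (510 − 440.625)² / 440.625 = 10.9229
  white: (675 − 587.5)² / 587.5 = 13.0319
χ² = 18.6173 + 10.9229 + 13.0319 = 42.5721 ≈ 42.572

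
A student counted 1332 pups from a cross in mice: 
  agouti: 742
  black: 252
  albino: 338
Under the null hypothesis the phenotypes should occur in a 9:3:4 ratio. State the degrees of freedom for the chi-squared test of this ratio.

A goodness-of-fit test with 3 phenotype classes has df = 3 − 1 = 2.

2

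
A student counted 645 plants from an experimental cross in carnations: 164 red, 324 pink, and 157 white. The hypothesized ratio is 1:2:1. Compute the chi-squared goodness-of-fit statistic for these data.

The 1:2:1 ratio has 4 parts, so with N = 645 the expected counts are:
  red: 645 × 1/4 = 161.25
  pink: 645 × 2/4 = 322.5
  white: 645 × 1/4 = 161.25
χ² = Σ (O − E)² / E
  red: (164 − 161.25)² / 161.25 = 0.0469
  pink: (324 − 322.5)² / 322.5 = 0.0070
  white: (157 − 161.25)² / 161.25 = 0.1120
χ² = 0.0469 + 0.0070 + 0.1120 = 0.1659 ≈ 0.166

0.166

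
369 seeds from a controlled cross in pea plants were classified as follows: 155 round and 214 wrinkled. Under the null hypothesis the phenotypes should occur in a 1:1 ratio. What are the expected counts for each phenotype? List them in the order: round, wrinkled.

Total ratio parts = 2. Expected numbers out of 369:
  round: 369 × 1/2 = 184.5
  wrinkled: 369 × 1/2 = 184.5

184.5, 184.5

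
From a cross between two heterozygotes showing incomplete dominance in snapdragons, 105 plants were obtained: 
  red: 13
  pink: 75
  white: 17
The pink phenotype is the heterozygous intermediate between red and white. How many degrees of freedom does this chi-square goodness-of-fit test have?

With incomplete dominance, a heterozygote × heterozygote cross gives a 1:2:1 phenotypic ratio.
A goodness-of-fit test with 3 phenotype classes has df = 3 − 1 = 2.

2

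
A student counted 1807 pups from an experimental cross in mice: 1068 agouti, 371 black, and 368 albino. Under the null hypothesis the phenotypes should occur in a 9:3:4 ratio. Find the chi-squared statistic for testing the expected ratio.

21.200

Under the 9:3:4 hypothesis (Σ ratio = 16, N = 1807):
  agouti: 1807 × 9/16 = 1016.4375
  black: 1807 × 3/16 = 338.8125
  albino: 1807 × 4/16 = 451.75
χ² = Σ (O − E)² / E
  agouti: (1068 − 1016.4375)² / 1016.4375 = 2.6157
  black: (371 − 338.8125)² / 338.8125 = 3.0578
  albino: (368 − 451.75)² / 451.75 = 15.5264
χ² = 2.6157 + 3.0578 + 15.5264 = 21.1999 ≈ 21.200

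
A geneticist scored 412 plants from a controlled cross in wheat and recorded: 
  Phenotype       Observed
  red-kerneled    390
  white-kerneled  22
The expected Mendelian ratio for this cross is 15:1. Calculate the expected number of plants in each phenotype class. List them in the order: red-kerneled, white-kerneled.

386.25, 25.75

Expected counts for N = 412 under a 15:1 ratio (total parts = 16):
  red-kerneled: 412 × 15/16 = 386.25
  white-kerneled: 412 × 1/16 = 25.75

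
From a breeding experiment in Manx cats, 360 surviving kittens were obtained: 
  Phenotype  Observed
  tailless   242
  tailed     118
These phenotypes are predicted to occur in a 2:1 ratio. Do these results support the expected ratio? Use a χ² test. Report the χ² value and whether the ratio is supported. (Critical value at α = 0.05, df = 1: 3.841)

Expected counts for N = 360 under a 2:1 ratio (total parts = 3):
  tailless: 360 × 2/3 = 240
  tailed: 360 × 1/3 = 120
χ² = Σ (O − E)² / E
  tailless: (242 − 240)² / 240 = 0.0167
  tailed: (118 − 120)² / 120 = 0.0333
χ² = 0.0167 + 0.0333 = 0.050
Degrees of freedom = 2 − 1 = 1; critical value at α = 0.05 is 3.841.
Since 0.050 < 3.841, we fail to reject the null hypothesis — the data are consistent with the 2:1 ratio.

0.050; consistent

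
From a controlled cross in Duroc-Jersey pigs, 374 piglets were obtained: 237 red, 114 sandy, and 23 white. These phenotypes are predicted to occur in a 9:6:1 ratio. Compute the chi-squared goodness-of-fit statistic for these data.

Total ratio parts = 16. Expected numbers out of 374:
  red: 374 × 9/16 = 210.375
  sandy: 374 × 6/16 = 140.25
  white: 374 × 1/16 = 23.375
χ² = Σ (O − E)² / E
  red: (237 − 210.375)² / 210.375 = 3.3697
  sandy: (114 − 140.25)² / 140.25 = 4.9131
  white: (23 − 23.375)² / 23.375 = 0.0060
χ² = 3.3697 + 4.9131 + 0.0060 = 8.2888 ≈ 8.289

8.289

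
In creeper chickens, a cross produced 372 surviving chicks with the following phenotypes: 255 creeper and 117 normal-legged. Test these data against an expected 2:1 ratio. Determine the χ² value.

The 2:1 ratio has 3 parts, so with N = 372 the expected counts are:
  creeper: 372 × 2/3 = 248
  normal-legged: 372 × 1/3 = 124
χ² = Σ (O − E)² / E
  creeper: (255 − 248)² / 248 = 0.1976
  normal-legged: (117 − 124)² / 124 = 0.3952
χ² = 0.1976 + 0.3952 = 0.5928 ≈ 0.593

0.593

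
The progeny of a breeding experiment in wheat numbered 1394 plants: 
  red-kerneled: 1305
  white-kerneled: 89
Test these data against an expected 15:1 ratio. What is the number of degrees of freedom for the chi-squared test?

1

A goodness-of-fit test with 2 phenotype classes has df = 2 − 1 = 1.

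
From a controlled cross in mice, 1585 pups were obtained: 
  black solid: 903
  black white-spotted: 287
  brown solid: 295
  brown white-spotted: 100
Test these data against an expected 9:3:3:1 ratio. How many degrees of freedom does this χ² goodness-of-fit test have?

3

A goodness-of-fit test with 4 phenotype classes has df = 4 − 1 = 3.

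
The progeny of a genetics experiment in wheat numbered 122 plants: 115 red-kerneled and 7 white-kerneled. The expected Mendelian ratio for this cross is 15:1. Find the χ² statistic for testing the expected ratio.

The 15:1 ratio has 16 parts, so with N = 122 the expected counts are:
  red-kerneled: 122 × 15/16 = 114.375
  white-kerneled: 122 × 1/16 = 7.625
χ² = Σ (O − E)² / E
  red-kerneled: (115 − 114.375)² / 114.375 = 0.0034
  white-kerneled: (7 − 7.625)² / 7.625 = 0.0512
χ² = 0.0034 + 0.0512 = 0.0546 ≈ 0.055

0.055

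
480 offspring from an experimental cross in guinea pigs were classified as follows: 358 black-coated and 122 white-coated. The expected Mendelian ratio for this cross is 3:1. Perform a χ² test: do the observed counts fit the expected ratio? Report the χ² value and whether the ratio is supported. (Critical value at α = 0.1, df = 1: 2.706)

0.044; consistent

The 3:1 ratio has 4 parts, so with N = 480 the expected counts are:
  black-coated: 480 × 3/4 = 360
  white-coated: 480 × 1/4 = 120
χ² = Σ (O − E)² / E
  black-coated: (358 − 360)² / 360 = 0.0111
  white-coated: (122 − 120)² / 120 = 0.0333
χ² = 0.0111 + 0.0333 = 0.0444 ≈ 0.044
Degrees of freedom = 2 − 1 = 1; critical value at α = 0.1 is 2.706.
Since 0.044 < 2.706, we fail to reject the null hypothesis — the data are consistent with the 3:1 ratio.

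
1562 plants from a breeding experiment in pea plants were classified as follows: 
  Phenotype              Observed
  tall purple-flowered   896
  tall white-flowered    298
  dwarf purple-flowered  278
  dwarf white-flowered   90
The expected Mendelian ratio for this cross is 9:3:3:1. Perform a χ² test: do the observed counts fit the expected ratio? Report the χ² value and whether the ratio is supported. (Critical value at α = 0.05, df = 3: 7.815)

1.784; consistent

Expected counts for N = 1562 under a 9:3:3:1 ratio (total parts = 16):
  tall purple-flowered: 1562 × 9/16 = 878.625
  tall white-flowered: 1562 × 3/16 = 292.875
  dwarf purple-flowered: 1562 × 3/16 = 292.875
  dwarf white-flowered: 1562 × 1/16 = 97.625
χ² = Σ (O − E)² / E
  tall purple-flowered: (896 − 878.625)² / 878.625 = 0.3436
  tall white-flowered: (298 − 292.875)² / 292.875 = 0.0897
  dwarf purple-flowered: (278 − 292.875)² / 292.875 = 0.7555
  dwarf white-flowered: (90 − 97.625)² / 97.625 = 0.5956
χ² = 0.3436 + 0.0897 + 0.7555 + 0.5956 = 1.7844 ≈ 1.784
Degrees of freedom = 4 − 1 = 3; critical value at α = 0.05 is 7.815.
Since 1.784 < 7.815, we fail to reject the null hypothesis — the data are consistent with the 9:3:3:1 ratio.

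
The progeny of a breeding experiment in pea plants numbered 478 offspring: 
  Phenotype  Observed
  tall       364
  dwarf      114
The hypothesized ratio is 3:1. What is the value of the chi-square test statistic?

0.338

Total ratio parts = 4. Expected numbers out of 478:
  tall: 478 × 3/4 = 358.5
  dwarf: 478 × 1/4 = 119.5
χ² = Σ (O − E)² / E
  tall: (364 − 358.5)² / 358.5 = 0.0844
  dwarf: (114 − 119.5)² / 119.5 = 0.2531
χ² = 0.0844 + 0.2531 = 0.3375 ≈ 0.338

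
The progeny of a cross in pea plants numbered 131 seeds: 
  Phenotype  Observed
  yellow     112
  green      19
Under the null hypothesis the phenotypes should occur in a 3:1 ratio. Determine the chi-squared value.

7.697

The 3:1 ratio has 4 parts, so with N = 131 the expected counts are:
  yellow: 131 × 3/4 = 98.25
  green: 131 × 1/4 = 32.75
χ² = Σ (O − E)² / E
  yellow: (112 − 98.25)² / 98.25 = 1.9243
  green: (19 − 32.75)² / 32.75 = 5.7729
χ² = 1.9243 + 5.7729 = 7.6972 ≈ 7.697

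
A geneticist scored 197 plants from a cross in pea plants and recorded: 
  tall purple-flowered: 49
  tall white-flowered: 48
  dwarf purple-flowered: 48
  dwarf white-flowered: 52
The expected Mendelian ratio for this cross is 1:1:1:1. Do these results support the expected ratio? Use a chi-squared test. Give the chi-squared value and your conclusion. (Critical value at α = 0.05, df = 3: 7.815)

0.218; consistent

Under the 1:1:1:1 hypothesis (Σ ratio = 4, N = 197):
  tall purple-flowered: 197 × 1/4 = 49.25
  tall white-flowered: 197 × 1/4 = 49.25
  dwarf purple-flowered: 197 × 1/4 = 49.25
  dwarf white-flowered: 197 × 1/4 = 49.25
χ² = Σ (O − E)² / E
  tall purple-flowered: (49 − 49.25)² / 49.25 = 0.0013
  tall white-flowered: (48 − 49.25)² / 49.25 = 0.0317
  dwarf purple-flowered: (48 − 49.25)² / 49.25 = 0.0317
  dwarf white-flowered: (52 − 49.25)² / 49.25 = 0.1536
χ² = 0.0013 + 0.0317 + 0.0317 + 0.1536 = 0.2183 ≈ 0.218
Degrees of freedom = 4 − 1 = 3; critical value at α = 0.05 is 7.815.
Since 0.218 < 7.815, we fail to reject the null hypothesis — the data are consistent with the 1:1:1:1 ratio.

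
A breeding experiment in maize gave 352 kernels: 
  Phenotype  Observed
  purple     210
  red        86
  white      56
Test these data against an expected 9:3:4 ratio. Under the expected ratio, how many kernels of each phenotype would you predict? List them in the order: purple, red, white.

198, 66, 88

Expected counts for N = 352 under a 9:3:4 ratio (total parts = 16):
  purple: 352 × 9/16 = 198
  red: 352 × 3/16 = 66
  white: 352 × 4/16 = 88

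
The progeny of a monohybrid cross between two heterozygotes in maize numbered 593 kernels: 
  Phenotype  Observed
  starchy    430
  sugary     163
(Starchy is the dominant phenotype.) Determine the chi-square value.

For a monohybrid cross between heterozygotes with complete dominance, the expected phenotypic ratio is 3:1.
Expected counts for N = 593 under a 3:1 ratio (total parts = 4):
  starchy: 593 × 3/4 = 444.75
  sugary: 593 × 1/4 = 148.25
χ² = Σ (O − E)² / E
  starchy: (430 − 444.75)² / 444.75 = 0.4892
  sugary: (163 − 148.25)² / 148.25 = 1.4675
χ² = 0.4892 + 1.4675 = 1.9567 ≈ 1.957

1.957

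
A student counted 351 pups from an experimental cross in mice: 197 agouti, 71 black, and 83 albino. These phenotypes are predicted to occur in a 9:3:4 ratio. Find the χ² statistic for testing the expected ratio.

0.667

Expected counts for N = 351 under a 9:3:4 ratio (total parts = 16):
  agouti: 351 × 9/16 = 197.4375
  black: 351 × 3/16 = 65.8125
  albino: 351 × 4/16 = 87.75
χ² = Σ (O − E)² / E
  agouti: (197 − 197.4375)² / 197.4375 = 0.0010
  black: (71 − 65.8125)² / 65.8125 = 0.4089
  albino: (83 − 87.75)² / 87.75 = 0.2571
χ² = 0.0010 + 0.4089 + 0.2571 = 0.667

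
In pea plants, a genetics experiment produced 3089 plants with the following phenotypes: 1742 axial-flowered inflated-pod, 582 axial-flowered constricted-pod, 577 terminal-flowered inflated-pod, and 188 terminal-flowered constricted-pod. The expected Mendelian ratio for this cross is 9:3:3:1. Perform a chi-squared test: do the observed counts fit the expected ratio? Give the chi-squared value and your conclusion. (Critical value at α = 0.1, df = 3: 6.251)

0.166; consistent

The 9:3:3:1 ratio has 16 parts, so with N = 3089 the expected counts are:
  axial-flowered inflated-pod: 3089 × 9/16 = 1737.5625
  axial-flowered constricted-pod: 3089 × 3/16 = 579.1875
  terminal-flowered inflated-pod: 3089 × 3/16 = 579.1875
  terminal-flowered constricted-pod: 3089 × 1/16 = 193.0625
χ² = Σ (O − E)² / E
  axial-flowered inflated-pod: (1742 − 1737.5625)² / 1737.5625 = 0.0113
  axial-flowered constricted-pod: (582 − 579.1875)² / 579.1875 = 0.0137
  terminal-flowered inflated-pod: (577 − 579.1875)² / 579.1875 = 0.0083
  terminal-flowered constricted-pod: (188 − 193.0625)² / 193.0625 = 0.1327
χ² = 0.0113 + 0.0137 + 0.0083 + 0.1327 = 0.166
Degrees of freedom = 4 − 1 = 3; critical value at α = 0.1 is 6.251.
Since 0.166 < 6.251, we fail to reject the null hypothesis — the data are consistent with the 9:3:3:1 ratio.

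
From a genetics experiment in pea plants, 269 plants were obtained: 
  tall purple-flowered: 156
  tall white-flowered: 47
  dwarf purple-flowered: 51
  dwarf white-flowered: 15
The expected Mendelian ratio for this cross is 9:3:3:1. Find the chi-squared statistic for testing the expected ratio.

0.581

Under the 9:3:3:1 hypothesis (Σ ratio = 16, N = 269):
  tall purple-flowered: 269 × 9/16 = 151.3125
  tall white-flowered: 269 × 3/16 = 50.4375
  dwarf purple-flowered: 269 × 3/16 = 50.4375
  dwarf white-flowered: 269 × 1/16 = 16.8125
χ² = Σ (O − E)² / E
  tall purple-flowered: (156 − 151.3125)² / 151.3125 = 0.1452
  tall white-flowered: (47 − 50.4375)² / 50.4375 = 0.2343
  dwarf purple-flowered: (51 − 50.4375)² / 50.4375 = 0.0063
  dwarf white-flowered: (15 − 16.8125)² / 16.8125 = 0.1954
χ² = 0.1452 + 0.2343 + 0.0063 + 0.1954 = 0.5812 ≈ 0.581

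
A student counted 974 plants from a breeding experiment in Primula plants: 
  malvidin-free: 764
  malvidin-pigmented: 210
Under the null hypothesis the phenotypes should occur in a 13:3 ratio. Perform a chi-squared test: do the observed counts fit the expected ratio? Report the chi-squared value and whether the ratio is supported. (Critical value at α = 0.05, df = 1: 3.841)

The 13:3 ratio has 16 parts, so with N = 974 the expected counts are:
  malvidin-free: 974 × 13/16 = 791.375
  malvidin-pigmented: 974 × 3/16 = 182.625
χ² = Σ (O − E)² / E
  malvidin-free: (764 − 791.375)² / 791.375 = 0.9469
  malvidin-pigmented: (210 − 182.625)² / 182.625 = 4.1034
χ² = 0.9469 + 4.1034 = 5.0503 ≈ 5.050
Degrees of freedom = 2 − 1 = 1; critical value at α = 0.05 is 3.841.
Since 5.050 > 3.841, we reject the null hypothesis — the data do not fit the 13:3 ratio.

5.050; not consistent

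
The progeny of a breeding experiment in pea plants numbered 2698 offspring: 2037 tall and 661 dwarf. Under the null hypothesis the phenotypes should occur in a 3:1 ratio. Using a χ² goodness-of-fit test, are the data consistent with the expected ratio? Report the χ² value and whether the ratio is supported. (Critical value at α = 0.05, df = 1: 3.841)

0.360; consistent

Expected counts for N = 2698 under a 3:1 ratio (total parts = 4):
  tall: 2698 × 3/4 = 2023.5
  dwarf: 2698 × 1/4 = 674.5
χ² = Σ (O − E)² / E
  tall: (2037 − 2023.5)² / 2023.5 = 0.0901
  dwarf: (661 − 674.5)² / 674.5 = 0.2702
χ² = 0.0901 + 0.2702 = 0.3603 ≈ 0.360
Degrees of freedom = 2 − 1 = 1; critical value at α = 0.05 is 3.841.
Since 0.360 < 3.841, we fail to reject the null hypothesis — the data are consistent with the 3:1 ratio.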